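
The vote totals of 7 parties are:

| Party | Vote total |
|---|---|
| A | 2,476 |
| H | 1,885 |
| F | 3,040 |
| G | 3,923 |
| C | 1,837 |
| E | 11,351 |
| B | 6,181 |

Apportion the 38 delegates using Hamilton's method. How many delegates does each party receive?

Total 30693; standard divisor 30693/38 ≈ 807.711.
Standard quotas: A 3.0655, H 2.3338, F 3.7637, G 4.8569, C 2.2743, E 14.0533, B 7.6525.
Lower quotas: A 3, H 2, F 3, G 4, C 2, E 14, B 7 (sum 35, leaving 3 seats).
Remainders in descending order: G 0.8569, F 0.7637, B 0.6525, H 0.3338, C 0.2743, A 0.0655, E 0.0533.
The surplus seats go to G, F, B.

A: 3; H: 2; F: 4; G: 5; C: 2; E: 14; B: 8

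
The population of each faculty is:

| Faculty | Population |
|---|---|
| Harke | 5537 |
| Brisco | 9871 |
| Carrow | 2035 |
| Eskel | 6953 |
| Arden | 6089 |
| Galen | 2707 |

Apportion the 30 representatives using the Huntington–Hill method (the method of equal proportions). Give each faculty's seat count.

With divisor 1108: modified quotas Harke 4.997, Brisco 8.909, Carrow 1.837, Eskel 6.275, Arden 5.495, Galen 2.443.
Geometric-mean thresholds: Harke √(4·5)=4.472, Brisco √(8·9)=8.485, Carrow √(1·2)=1.414, Eskel √(6·7)=6.481, Arden √(5·6)=5.477, Galen √(2·3)=2.449.
Each quota rounded against its threshold gives Harke 5, Brisco 9, Carrow 2, Eskel 6, Arden 6, Galen 2 (total 30).

Harke 5, Brisco 9, Carrow 2, Eskel 6, Arden 6, Galen 2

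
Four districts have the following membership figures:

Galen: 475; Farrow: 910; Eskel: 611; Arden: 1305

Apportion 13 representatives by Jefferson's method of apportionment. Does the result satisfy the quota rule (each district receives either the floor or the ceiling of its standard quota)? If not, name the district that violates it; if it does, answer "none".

Standard quotas: Galen 1.871, Farrow 3.584, Eskel 2.406, Arden 5.139.
Jefferson allocation: Galen 2, Farrow 4, Eskel 2, Arden 5.
Every allocation lies between the lower and upper quota.

none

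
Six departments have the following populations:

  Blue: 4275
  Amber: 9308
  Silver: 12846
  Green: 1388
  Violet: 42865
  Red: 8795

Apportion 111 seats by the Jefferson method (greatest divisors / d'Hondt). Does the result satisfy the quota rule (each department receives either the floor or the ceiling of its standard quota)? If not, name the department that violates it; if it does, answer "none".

Standard quotas: Blue 5.971, Amber 13.000, Silver 17.941, Green 1.939, Violet 59.867, Red 12.283.
Jefferson allocation: Blue 6, Amber 13, Silver 18, Green 1, Violet 61, Red 12.
Violet has quota 59.867 (lower 59, upper 60) but receives 61 — outside the quota interval.

Violet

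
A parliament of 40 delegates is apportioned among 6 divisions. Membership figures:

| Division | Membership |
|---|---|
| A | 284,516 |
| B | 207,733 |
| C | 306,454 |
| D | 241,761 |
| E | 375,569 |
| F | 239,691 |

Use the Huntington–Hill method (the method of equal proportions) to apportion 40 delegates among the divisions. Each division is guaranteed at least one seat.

With divisor 42357: modified quotas A 6.717, B 4.904, C 7.235, D 5.708, E 8.867, F 5.659.
Geometric-mean thresholds: A √(6·7)=6.481, B √(4·5)=4.472, C √(7·8)=7.483, D √(5·6)=5.477, E √(8·9)=8.485, F √(5·6)=5.477.
Each quota rounded against its threshold gives A 7, B 5, C 7, D 6, E 9, F 6 (total 40).

A 7; B 5; C 7; D 6; E 9; F 6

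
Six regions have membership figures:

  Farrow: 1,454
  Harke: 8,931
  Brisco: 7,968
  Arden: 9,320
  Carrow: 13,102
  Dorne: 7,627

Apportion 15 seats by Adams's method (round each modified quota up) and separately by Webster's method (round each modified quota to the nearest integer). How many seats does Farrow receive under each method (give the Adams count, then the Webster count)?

1 and 0

Adams: Farrow 1, Harke 3, Brisco 2, Arden 3, Carrow 4, Dorne 2.
Webster: Farrow 0, Harke 3, Brisco 3, Arden 3, Carrow 4, Dorne 2.
Farrow gets 1 under Adams and 0 under Webster.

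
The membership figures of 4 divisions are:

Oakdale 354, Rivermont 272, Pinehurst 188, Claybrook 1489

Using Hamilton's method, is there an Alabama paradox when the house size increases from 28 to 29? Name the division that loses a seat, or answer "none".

Rivermont

At 28 seats: Oakdale 4, Rivermont 4, Pinehurst 2, Claybrook 18.
At 29 seats: Oakdale 5, Rivermont 3, Pinehurst 2, Claybrook 19.
Rivermont drops from 4 to 3.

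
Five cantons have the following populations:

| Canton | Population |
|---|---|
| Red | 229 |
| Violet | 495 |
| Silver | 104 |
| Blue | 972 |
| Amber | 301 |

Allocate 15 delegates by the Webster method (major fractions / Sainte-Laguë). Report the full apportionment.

Red 2, Violet 3, Silver 1, Blue 7, Amber 2

Standard divisor 2101/15 ≈ 140.067; standard quotas: Red 1.635, Violet 3.534, Silver 0.743, Blue 6.940, Amber 2.149.
Rounding to the nearest integer gives 2, 4, 1, 7, 2 = 16 seats, so the divisor must be adjusted.
With modified divisor 145: modified quotas Red 1.579, Violet 3.414, Silver 0.717, Blue 6.703, Amber 2.076.
Rounding to the nearest integer: Red 2, Violet 3, Silver 1, Blue 7, Amber 2 (total 15).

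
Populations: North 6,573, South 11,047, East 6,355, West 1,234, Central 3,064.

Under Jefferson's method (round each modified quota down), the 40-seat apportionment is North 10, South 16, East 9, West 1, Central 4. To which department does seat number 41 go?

South

Priority for the next seat is population ÷ (current seats + 1).
Priorities: North 597.545, South 649.824, East 635.500, West 617.000, Central 612.800.
Highest priority: South.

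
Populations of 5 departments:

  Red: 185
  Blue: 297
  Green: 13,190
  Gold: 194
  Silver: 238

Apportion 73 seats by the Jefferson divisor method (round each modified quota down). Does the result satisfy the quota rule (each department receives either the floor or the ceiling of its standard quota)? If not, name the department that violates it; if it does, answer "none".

Standard quotas: Red 0.958, Blue 1.537, Green 68.269, Gold 1.004, Silver 1.232.
Jefferson allocation: Red 0, Blue 1, Green 70, Gold 1, Silver 1.
Green has quota 68.269 (lower 68, upper 69) but receives 70 — outside the quota interval.

Green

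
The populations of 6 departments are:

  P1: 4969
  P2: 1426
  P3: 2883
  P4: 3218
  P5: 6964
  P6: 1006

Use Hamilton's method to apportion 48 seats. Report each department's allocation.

The standard divisor is 20466/48 ≈ 426.375.
Standard quotas: P1 11.6541, P2 3.3445, P3 6.7617, P4 7.5473, P5 16.3330, P6 2.3594.
Lower quotas: P1 11, P2 3, P3 6, P4 7, P5 16, P6 2 (sum 45, leaving 3 seats).
Remainders in descending order: P3 0.7617, P1 0.6541, P4 0.5473, P6 0.3594, P2 0.3445, P5 0.3330.
The surplus seats go to P3, P1, P4.

P1=12; P2=3; P3=7; P4=8; P5=16; P6=2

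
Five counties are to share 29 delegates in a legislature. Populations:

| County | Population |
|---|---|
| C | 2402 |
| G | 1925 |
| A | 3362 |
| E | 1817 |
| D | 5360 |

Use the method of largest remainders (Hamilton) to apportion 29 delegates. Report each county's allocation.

C=5; G=4; A=7; E=3; D=10

Standard divisor: 14866 ÷ 29 ≈ 512.621.
Standard quotas: C 4.6857, G 3.7552, A 6.5585, E 3.5445, D 10.4561.
Lower quotas: C 4, G 3, A 6, E 3, D 10 (sum 26, leaving 3 seats).
Remainders in descending order: G 0.7552, C 0.6857, A 0.5585, E 0.5445, D 0.4561.
Largest remainders: G, C, A receive the extra seats.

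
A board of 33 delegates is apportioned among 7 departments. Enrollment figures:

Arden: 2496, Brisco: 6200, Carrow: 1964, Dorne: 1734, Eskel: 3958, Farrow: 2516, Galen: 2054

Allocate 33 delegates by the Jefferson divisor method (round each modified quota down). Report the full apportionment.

Standard divisor 20922/33 ≈ 634; standard quotas: Arden 3.937, Brisco 9.779, Carrow 3.098, Dorne 2.735, Eskel 6.243, Farrow 3.968, Galen 3.240.
Rounding down gives 3, 9, 3, 2, 6, 3, 3 = 29 seats, so the divisor must be adjusted.
With modified divisor 570: modified quotas Arden 4.379, Brisco 10.877, Carrow 3.446, Dorne 3.042, Eskel 6.944, Farrow 4.414, Galen 3.604.
Rounding down: Arden 4, Brisco 10, Carrow 3, Dorne 3, Eskel 6, Farrow 4, Galen 3 (total 33).

Arden 4; Brisco 10; Carrow 3; Dorne 3; Eskel 6; Farrow 4; Galen 3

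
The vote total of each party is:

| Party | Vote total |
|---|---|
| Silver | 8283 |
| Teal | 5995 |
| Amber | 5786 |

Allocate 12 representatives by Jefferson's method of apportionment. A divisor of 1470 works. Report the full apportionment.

With modified divisor 1470: modified quotas Silver 5.635, Teal 4.078, Amber 3.936.
Rounding down: Silver 5, Teal 4, Amber 3 (total 12).

Silver=5, Teal=4, Amber=3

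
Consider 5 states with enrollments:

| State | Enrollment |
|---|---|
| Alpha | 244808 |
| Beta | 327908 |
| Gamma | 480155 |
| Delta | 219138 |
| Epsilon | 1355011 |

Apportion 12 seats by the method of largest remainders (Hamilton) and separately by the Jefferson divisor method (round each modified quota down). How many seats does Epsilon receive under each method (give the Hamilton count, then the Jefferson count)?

Hamilton: Alpha 1, Beta 2, Gamma 2, Delta 1, Epsilon 6.
Jefferson: Alpha 1, Beta 1, Gamma 2, Delta 1, Epsilon 7.
Epsilon gets 6 under Hamilton and 7 under Jefferson.

6 and 7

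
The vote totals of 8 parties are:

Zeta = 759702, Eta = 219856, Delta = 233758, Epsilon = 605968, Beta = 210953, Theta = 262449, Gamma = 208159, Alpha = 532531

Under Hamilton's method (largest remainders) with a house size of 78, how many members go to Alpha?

14

Standard divisor: 3033376 ÷ 78 ≈ 38889.436.
Standard quotas: Zeta 19.5349, Eta 5.6534, Delta 6.0108, Epsilon 15.5818, Beta 5.4244, Theta 6.7486, Gamma 5.3526, Alpha 13.6935.
Lower quotas: Zeta 19, Eta 5, Delta 6, Epsilon 15, Beta 5, Theta 6, Gamma 5, Alpha 13 (sum 74, leaving 4 seats).
Remainders in descending order: Theta 0.7486, Alpha 0.6935, Eta 0.6534, Epsilon 0.5818, Zeta 0.5349, Beta 0.4244, Gamma 0.3526, Delta 0.0108.
Largest remainders: Theta, Alpha, Eta, Epsilon receive the extra seats.
Alpha receives 14.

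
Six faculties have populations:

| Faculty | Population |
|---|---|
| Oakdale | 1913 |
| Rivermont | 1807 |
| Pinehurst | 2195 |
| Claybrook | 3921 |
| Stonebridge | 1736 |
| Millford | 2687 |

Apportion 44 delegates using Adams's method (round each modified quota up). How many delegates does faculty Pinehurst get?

Standard divisor 14259/44 ≈ 324.068; standard quotas: Oakdale 5.903, Rivermont 5.576, Pinehurst 6.773, Claybrook 12.099, Stonebridge 5.357, Millford 8.291.
Rounding up gives 6, 6, 7, 13, 6, 9 = 47 seats, so the divisor must be adjusted.
With modified divisor 350: modified quotas Oakdale 5.466, Rivermont 5.163, Pinehurst 6.271, Claybrook 11.203, Stonebridge 4.960, Millford 7.677.
Rounding up: Oakdale 6, Rivermont 6, Pinehurst 7, Claybrook 12, Stonebridge 5, Millford 8 (total 44).
Pinehurst receives 7.

7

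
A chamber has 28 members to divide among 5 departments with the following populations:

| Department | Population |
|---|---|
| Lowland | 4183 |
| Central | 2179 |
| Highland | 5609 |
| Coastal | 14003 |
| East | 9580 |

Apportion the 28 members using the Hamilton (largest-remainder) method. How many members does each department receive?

Lowland 3, Central 2, Highland 4, Coastal 11, East 8

Total 35554; standard divisor 35554/28 ≈ 1269.786.
Standard quotas: Lowland 3.2943, Central 1.7160, Highland 4.4173, Coastal 11.0278, East 7.5446.
Lower quotas: Lowland 3, Central 1, Highland 4, Coastal 11, East 7 (sum 26, leaving 2 seats).
Remainders in descending order: Central 0.7160, East 0.5446, Highland 0.4173, Lowland 0.2943, Coastal 0.0278.
Largest remainders: Central, East receive the extra seats.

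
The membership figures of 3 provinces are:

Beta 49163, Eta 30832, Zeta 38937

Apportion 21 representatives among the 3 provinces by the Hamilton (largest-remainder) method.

Beta: 9, Eta: 5, Zeta: 7

Total 118932; standard divisor 118932/21 ≈ 5663.429.
Standard quotas: Beta 8.6808, Eta 5.4441, Zeta 6.8752.
Lower quotas: Beta 8, Eta 5, Zeta 6 (sum 19, leaving 2 seats).
Remainders in descending order: Zeta 0.8752, Beta 0.6808, Eta 0.4441.
Largest remainders: Zeta, Beta receive the extra seats.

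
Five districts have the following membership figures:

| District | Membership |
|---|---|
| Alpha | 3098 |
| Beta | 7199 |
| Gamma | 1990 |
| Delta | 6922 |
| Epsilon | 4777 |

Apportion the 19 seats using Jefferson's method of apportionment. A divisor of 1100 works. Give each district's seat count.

Alpha=2, Beta=6, Gamma=1, Delta=6, Epsilon=4

With modified divisor 1100: modified quotas Alpha 2.816, Beta 6.545, Gamma 1.809, Delta 6.293, Epsilon 4.343.
Rounding down: Alpha 2, Beta 6, Gamma 1, Delta 6, Epsilon 4 (total 19).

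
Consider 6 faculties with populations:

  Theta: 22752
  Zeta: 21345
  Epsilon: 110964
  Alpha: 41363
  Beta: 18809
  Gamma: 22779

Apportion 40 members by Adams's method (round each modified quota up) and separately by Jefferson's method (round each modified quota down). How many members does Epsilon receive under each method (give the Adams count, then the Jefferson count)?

18 and 19

Adams: Theta 4, Zeta 4, Epsilon 18, Alpha 7, Beta 3, Gamma 4.
Jefferson: Theta 4, Zeta 3, Epsilon 19, Alpha 7, Beta 3, Gamma 4.
Epsilon gets 18 under Adams and 19 under Jefferson.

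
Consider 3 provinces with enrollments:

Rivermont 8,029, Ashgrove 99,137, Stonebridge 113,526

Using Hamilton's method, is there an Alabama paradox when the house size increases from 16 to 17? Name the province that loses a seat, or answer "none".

Rivermont

At 16 seats: Rivermont 1, Ashgrove 7, Stonebridge 8.
At 17 seats: Rivermont 0, Ashgrove 8, Stonebridge 9.
Rivermont drops from 1 to 0.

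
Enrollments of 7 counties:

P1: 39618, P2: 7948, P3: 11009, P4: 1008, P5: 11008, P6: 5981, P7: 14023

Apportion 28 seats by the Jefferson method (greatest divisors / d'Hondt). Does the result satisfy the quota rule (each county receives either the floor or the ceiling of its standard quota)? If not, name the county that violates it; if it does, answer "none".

P1

Standard quotas: P1 12.245, P2 2.456, P3 3.403, P4 0.312, P5 3.402, P6 1.849, P7 4.334.
Jefferson allocation: P1 14, P2 2, P3 3, P4 0, P5 3, P6 2, P7 4.
P1 has quota 12.245 (lower 12, upper 13) but receives 14 — outside the quota interval.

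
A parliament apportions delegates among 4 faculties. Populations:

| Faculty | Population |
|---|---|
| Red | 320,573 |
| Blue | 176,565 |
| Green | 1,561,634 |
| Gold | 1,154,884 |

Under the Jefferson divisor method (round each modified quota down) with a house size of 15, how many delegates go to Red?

Standard divisor 3213656/15 ≈ 214243.733; standard quotas: Red 1.496, Blue 0.824, Green 7.289, Gold 5.391.
Rounding down gives 1, 0, 7, 5 = 13 seats, so the divisor must be adjusted.
With modified divisor 184500: modified quotas Red 1.738, Blue 0.957, Green 8.464, Gold 6.260.
Rounding down: Red 1, Blue 0, Green 8, Gold 6 (total 15).
Red receives 1.

1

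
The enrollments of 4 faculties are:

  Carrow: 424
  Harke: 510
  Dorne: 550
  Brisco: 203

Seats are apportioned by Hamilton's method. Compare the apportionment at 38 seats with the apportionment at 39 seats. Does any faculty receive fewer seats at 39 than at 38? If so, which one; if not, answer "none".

Brisco

At 38 seats: Carrow 10, Harke 11, Dorne 12, Brisco 5.
At 39 seats: Carrow 10, Harke 12, Dorne 13, Brisco 4.
Brisco drops from 5 to 4.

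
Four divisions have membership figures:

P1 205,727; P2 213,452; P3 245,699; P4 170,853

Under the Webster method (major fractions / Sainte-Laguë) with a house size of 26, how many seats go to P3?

8

Standard divisor 835731/26 ≈ 32143.5; standard quotas: P1 6.400, P2 6.641, P3 7.644, P4 5.315.
Rounding to the nearest integer gives P1 6, P2 7, P3 8, P4 5 — total 26, matching the house size, so no adjustment is needed.
P3 receives 8.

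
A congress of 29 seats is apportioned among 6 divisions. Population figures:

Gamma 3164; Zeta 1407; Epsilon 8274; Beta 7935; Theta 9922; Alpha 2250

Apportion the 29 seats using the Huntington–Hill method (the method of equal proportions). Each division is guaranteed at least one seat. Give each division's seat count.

Gamma=3, Zeta=1, Epsilon=7, Beta=7, Theta=9, Alpha=2

With divisor 1137: modified quotas Gamma 2.783, Zeta 1.237, Epsilon 7.277, Beta 6.979, Theta 8.726, Alpha 1.979.
Geometric-mean thresholds: Gamma √(2·3)=2.449, Zeta √(1·2)=1.414, Epsilon √(7·8)=7.483, Beta √(6·7)=6.481, Theta √(8·9)=8.485, Alpha √(1·2)=1.414.
Each quota rounded against its threshold gives Gamma 3, Zeta 1, Epsilon 7, Beta 7, Theta 9, Alpha 2 (total 29).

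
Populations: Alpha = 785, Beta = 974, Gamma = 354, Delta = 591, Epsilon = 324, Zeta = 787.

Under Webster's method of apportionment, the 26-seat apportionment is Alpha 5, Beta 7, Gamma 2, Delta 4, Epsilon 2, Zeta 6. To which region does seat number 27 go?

Alpha

Priority for the next seat is population ÷ (current seats + 0.5).
Priorities: Alpha 142.727, Beta 129.867, Gamma 141.600, Delta 131.333, Epsilon 129.600, Zeta 121.077.
Highest priority: Alpha.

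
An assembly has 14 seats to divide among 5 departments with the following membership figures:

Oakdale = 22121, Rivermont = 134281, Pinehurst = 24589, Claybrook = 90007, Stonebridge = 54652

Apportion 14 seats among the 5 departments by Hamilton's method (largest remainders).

Oakdale: 1; Rivermont: 6; Pinehurst: 1; Claybrook: 4; Stonebridge: 2

The standard divisor is 325650/14 ≈ 23260.714.
Standard quotas: Oakdale 0.9510, Rivermont 5.7729, Pinehurst 1.0571, Claybrook 3.8695, Stonebridge 2.3495.
Lower quotas: Oakdale 0, Rivermont 5, Pinehurst 1, Claybrook 3, Stonebridge 2 (sum 11, leaving 3 seats).
Remainders in descending order: Oakdale 0.9510, Claybrook 0.8695, Rivermont 0.7729, Stonebridge 0.3495, Pinehurst 0.0571.
Largest remainders: Oakdale, Claybrook, Rivermont receive the extra seats.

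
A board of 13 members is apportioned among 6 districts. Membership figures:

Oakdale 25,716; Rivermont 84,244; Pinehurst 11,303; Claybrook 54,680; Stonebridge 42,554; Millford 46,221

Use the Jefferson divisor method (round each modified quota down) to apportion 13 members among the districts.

Oakdale 1, Rivermont 5, Pinehurst 0, Claybrook 3, Stonebridge 2, Millford 2

Standard divisor 264718/13 ≈ 20362.923; standard quotas: Oakdale 1.263, Rivermont 4.137, Pinehurst 0.555, Claybrook 2.685, Stonebridge 2.090, Millford 2.270.
Rounding down gives 1, 4, 0, 2, 2, 2 = 11 seats, so the divisor must be adjusted.
With modified divisor 16100: modified quotas Oakdale 1.597, Rivermont 5.233, Pinehurst 0.702, Claybrook 3.396, Stonebridge 2.643, Millford 2.871.
Rounding down: Oakdale 1, Rivermont 5, Pinehurst 0, Claybrook 3, Stonebridge 2, Millford 2 (total 13).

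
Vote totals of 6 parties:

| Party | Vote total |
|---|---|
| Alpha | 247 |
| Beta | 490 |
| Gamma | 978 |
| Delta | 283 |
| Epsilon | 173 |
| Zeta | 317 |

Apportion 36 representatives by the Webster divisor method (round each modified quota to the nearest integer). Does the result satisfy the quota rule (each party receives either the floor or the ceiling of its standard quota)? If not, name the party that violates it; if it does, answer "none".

none

Standard quotas: Alpha 3.574, Beta 7.090, Gamma 14.151, Delta 4.095, Epsilon 2.503, Zeta 4.587.
Webster allocation: Alpha 4, Beta 7, Gamma 14, Delta 4, Epsilon 2, Zeta 5.
Every allocation lies between the lower and upper quota.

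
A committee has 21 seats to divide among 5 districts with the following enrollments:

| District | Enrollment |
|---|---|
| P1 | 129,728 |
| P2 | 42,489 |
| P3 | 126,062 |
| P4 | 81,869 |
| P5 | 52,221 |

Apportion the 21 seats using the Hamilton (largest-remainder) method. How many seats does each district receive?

P1 6, P2 2, P3 6, P4 4, P5 3

The standard divisor is 432369/21 = 20589.
Standard quotas: P1 6.3008, P2 2.0637, P3 6.1228, P4 3.9763, P5 2.5364.
Lower quotas: P1 6, P2 2, P3 6, P4 3, P5 2 (sum 19, leaving 2 seats).
Remainders in descending order: P4 0.9763, P5 0.5364, P1 0.3008, P3 0.1228, P2 0.0637.
Largest remainders: P4, P5 receive the extra seats.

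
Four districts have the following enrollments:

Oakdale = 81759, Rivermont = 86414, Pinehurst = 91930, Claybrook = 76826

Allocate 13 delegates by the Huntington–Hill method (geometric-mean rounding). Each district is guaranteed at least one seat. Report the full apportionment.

With divisor 25742: modified quotas Oakdale 3.176, Rivermont 3.357, Pinehurst 3.571, Claybrook 2.984.
Geometric-mean thresholds: Oakdale √(3·4)=3.464, Rivermont √(3·4)=3.464, Pinehurst √(3·4)=3.464, Claybrook √(2·3)=2.449.
Each quota rounded against its threshold gives Oakdale 3, Rivermont 3, Pinehurst 4, Claybrook 3 (total 13).

Oakdale 3, Rivermont 3, Pinehurst 4, Claybrook 3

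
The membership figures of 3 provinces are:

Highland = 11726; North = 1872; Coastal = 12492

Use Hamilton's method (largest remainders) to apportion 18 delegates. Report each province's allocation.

Highland: 8, North: 1, Coastal: 9

The standard divisor is 26090/18 ≈ 1449.444.
Standard quotas: Highland 8.0900, North 1.2915, Coastal 8.6185.
Lower quotas: Highland 8, North 1, Coastal 8 (sum 17, leaving 1 seat).
Remainders in descending order: Coastal 0.6185, North 0.2915, Highland 0.0900.
The surplus seat goes to Coastal.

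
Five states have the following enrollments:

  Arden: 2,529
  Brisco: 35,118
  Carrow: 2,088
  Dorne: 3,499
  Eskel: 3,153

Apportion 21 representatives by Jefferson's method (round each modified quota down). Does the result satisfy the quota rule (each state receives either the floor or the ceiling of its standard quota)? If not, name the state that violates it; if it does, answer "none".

Standard quotas: Arden 1.145, Brisco 15.898, Carrow 0.945, Dorne 1.584, Eskel 1.427.
Jefferson allocation: Arden 1, Brisco 17, Carrow 1, Dorne 1, Eskel 1.
Brisco has quota 15.898 (lower 15, upper 16) but receives 17 — outside the quota interval.

Brisco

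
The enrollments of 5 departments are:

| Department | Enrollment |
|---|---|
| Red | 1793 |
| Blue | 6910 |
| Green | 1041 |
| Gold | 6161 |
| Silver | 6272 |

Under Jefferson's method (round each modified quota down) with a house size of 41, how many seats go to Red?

3

Standard divisor 22177/41 ≈ 540.902; standard quotas: Red 3.315, Blue 12.775, Green 1.925, Gold 11.390, Silver 11.595.
Rounding down gives 3, 12, 1, 11, 11 = 38 seats, so the divisor must be adjusted.
With modified divisor 514.83: modified quotas Red 3.483, Blue 13.422, Green 2.022, Gold 11.967, Silver 12.183.
Rounding down: Red 3, Blue 13, Green 2, Gold 11, Silver 12 (total 41).
Red receives 3.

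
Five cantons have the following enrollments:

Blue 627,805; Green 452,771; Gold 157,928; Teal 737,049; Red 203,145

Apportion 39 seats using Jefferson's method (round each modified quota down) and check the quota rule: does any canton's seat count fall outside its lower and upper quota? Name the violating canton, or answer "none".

Standard quotas: Blue 11.238, Green 8.105, Gold 2.827, Teal 13.194, Red 3.636.
Jefferson allocation: Blue 11, Green 8, Gold 3, Teal 14, Red 3.
Every allocation lies between the lower and upper quota.

none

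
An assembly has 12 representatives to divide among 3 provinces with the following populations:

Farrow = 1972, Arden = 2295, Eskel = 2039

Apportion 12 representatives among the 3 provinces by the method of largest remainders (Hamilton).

Standard divisor: 6306 ÷ 12 ≈ 525.5.
Standard quotas: Farrow 3.753, Arden 4.367, Eskel 3.880.
Lower quotas: Farrow 3, Arden 4, Eskel 3 (sum 10, leaving 2 seats).
Remainders in descending order: Eskel 0.880, Farrow 0.753, Arden 0.367.
The surplus seats go to Eskel, Farrow.

Farrow=4, Arden=4, Eskel=4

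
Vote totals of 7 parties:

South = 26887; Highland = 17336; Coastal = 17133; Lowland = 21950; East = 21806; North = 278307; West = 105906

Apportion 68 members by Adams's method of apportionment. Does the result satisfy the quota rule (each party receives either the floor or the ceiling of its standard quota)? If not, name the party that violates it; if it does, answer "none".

Standard quotas: South 3.736, Highland 2.409, Coastal 2.381, Lowland 3.050, East 3.030, North 38.675, West 14.717.
Adams allocation: South 4, Highland 3, Coastal 3, Lowland 3, East 3, North 37, West 15.
North has quota 38.675 (lower 38, upper 39) but receives 37 — outside the quota interval.

North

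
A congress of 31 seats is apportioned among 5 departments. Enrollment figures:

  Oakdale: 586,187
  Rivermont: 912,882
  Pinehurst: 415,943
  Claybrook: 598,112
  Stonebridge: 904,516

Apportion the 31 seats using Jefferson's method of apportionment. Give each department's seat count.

Standard divisor 3417640/31 ≈ 110246.452; standard quotas: Oakdale 5.317, Rivermont 8.280, Pinehurst 3.773, Claybrook 5.425, Stonebridge 8.204.
Rounding down gives 5, 8, 3, 5, 8 = 29 seats, so the divisor must be adjusted.
With modified divisor 101000: modified quotas Oakdale 5.804, Rivermont 9.038, Pinehurst 4.118, Claybrook 5.922, Stonebridge 8.956.
Rounding down: Oakdale 5, Rivermont 9, Pinehurst 4, Claybrook 5, Stonebridge 8 (total 31).

Oakdale=5; Rivermont=9; Pinehurst=4; Claybrook=5; Stonebridge=8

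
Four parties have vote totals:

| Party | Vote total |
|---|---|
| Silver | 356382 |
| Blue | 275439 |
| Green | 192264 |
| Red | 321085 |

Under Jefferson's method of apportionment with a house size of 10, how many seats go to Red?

3

Standard divisor 1145170/10 ≈ 114517; standard quotas: Silver 3.112, Blue 2.405, Green 1.679, Red 2.804.
Rounding down gives 3, 2, 1, 2 = 8 seats, so the divisor must be adjusted.
With modified divisor 94000: modified quotas Silver 3.791, Blue 2.930, Green 2.045, Red 3.416.
Rounding down: Silver 3, Blue 2, Green 2, Red 3 (total 10).
Red receives 3.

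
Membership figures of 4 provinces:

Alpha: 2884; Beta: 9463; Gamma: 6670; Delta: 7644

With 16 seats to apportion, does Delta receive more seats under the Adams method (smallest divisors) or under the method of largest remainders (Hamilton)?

Adams: Alpha 2, Beta 5, Gamma 4, Delta 5.
Hamilton: Alpha 2, Beta 6, Gamma 4, Delta 4.
Delta gets 5 under Adams and 4 under Hamilton.

Adams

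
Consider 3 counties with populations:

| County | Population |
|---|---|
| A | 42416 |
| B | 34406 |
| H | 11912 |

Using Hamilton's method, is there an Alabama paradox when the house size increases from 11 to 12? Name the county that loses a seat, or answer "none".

At 11 seats: A 5, B 4, H 2.
At 12 seats: A 6, B 5, H 1.
H drops from 2 to 1.

H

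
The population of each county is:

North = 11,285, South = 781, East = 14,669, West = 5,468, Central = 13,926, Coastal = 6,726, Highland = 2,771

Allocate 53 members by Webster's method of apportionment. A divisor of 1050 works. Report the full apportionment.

With modified divisor 1050: modified quotas North 10.748, South 0.744, East 13.970, West 5.208, Central 13.263, Coastal 6.406, Highland 2.639.
Rounding to the nearest integer: North 11, South 1, East 14, West 5, Central 13, Coastal 6, Highland 3 (total 53).

North: 11, South: 1, East: 14, West: 5, Central: 13, Coastal: 6, Highland: 3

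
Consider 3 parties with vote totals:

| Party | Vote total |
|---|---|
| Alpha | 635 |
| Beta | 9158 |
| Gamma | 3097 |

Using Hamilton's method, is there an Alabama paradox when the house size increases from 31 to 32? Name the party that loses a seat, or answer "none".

Alpha

At 31 seats: Alpha 2, Beta 22, Gamma 7.
At 32 seats: Alpha 1, Beta 23, Gamma 8.
Alpha drops from 2 to 1.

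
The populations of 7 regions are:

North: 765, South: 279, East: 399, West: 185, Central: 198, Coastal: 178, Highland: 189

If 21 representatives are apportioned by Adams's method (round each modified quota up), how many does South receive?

Standard divisor 2193/21 ≈ 104.429; standard quotas: North 7.326, South 2.672, East 3.821, West 1.772, Central 1.896, Coastal 1.705, Highland 1.810.
Rounding up gives 8, 3, 4, 2, 2, 2, 2 = 23 seats, so the divisor must be adjusted.
With modified divisor 130: modified quotas North 5.885, South 2.146, East 3.069, West 1.423, Central 1.523, Coastal 1.369, Highland 1.454.
Rounding up: North 6, South 3, East 4, West 2, Central 2, Coastal 2, Highland 2 (total 21).
South receives 3.

3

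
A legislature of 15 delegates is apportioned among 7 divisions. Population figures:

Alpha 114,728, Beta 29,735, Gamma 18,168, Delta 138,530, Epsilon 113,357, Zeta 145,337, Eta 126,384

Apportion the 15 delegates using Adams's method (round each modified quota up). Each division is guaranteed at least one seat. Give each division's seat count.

Standard divisor 686239/15 ≈ 45749.267; standard quotas: Alpha 2.508, Beta 0.650, Gamma 0.397, Delta 3.028, Epsilon 2.478, Zeta 3.177, Eta 2.763.
Rounding up gives 3, 1, 1, 4, 3, 4, 3 = 19 seats, so the divisor must be adjusted.
With modified divisor 60300: modified quotas Alpha 1.903, Beta 0.493, Gamma 0.301, Delta 2.297, Epsilon 1.880, Zeta 2.410, Eta 2.096.
Rounding up: Alpha 2, Beta 1, Gamma 1, Delta 3, Epsilon 2, Zeta 3, Eta 3 (total 15).

Alpha 2, Beta 1, Gamma 1, Delta 3, Epsilon 2, Zeta 3, Eta 3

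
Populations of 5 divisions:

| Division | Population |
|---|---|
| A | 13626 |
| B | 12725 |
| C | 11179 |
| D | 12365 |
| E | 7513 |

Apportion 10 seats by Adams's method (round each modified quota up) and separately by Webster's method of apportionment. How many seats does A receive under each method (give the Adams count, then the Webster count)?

2 and 3

Adams: A 2, B 2, C 2, D 2, E 2.
Webster: A 3, B 2, C 2, D 2, E 1.
A gets 2 under Adams and 3 under Webster.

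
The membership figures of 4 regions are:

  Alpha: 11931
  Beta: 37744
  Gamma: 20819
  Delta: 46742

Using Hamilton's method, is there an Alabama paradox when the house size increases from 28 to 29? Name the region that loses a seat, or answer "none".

none

At 28 seats: Alpha 3, Beta 9, Gamma 5, Delta 11.
At 29 seats: Alpha 3, Beta 9, Gamma 5, Delta 12.
No region's allocation decreased.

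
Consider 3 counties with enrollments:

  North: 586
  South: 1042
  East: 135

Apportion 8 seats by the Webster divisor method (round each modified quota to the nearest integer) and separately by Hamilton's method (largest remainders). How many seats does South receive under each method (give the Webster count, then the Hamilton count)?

4 and 5

Webster: North 3, South 4, East 1.
Hamilton: North 3, South 5, East 0.
South gets 4 under Webster and 5 under Hamilton.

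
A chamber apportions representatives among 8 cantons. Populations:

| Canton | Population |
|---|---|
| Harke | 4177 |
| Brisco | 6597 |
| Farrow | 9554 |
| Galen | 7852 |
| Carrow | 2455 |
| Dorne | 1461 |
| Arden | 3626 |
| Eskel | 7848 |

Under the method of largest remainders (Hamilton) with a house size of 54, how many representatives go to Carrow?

The standard divisor is 43570/54 ≈ 806.852.
Standard quotas: Harke 5.1769, Brisco 8.1762, Farrow 11.8411, Galen 9.7317, Carrow 3.0427, Dorne 1.8107, Arden 4.4940, Eskel 9.7267.
Lower quotas: Harke 5, Brisco 8, Farrow 11, Galen 9, Carrow 3, Dorne 1, Arden 4, Eskel 9 (sum 50, leaving 4 seats).
Remainders in descending order: Farrow 0.8411, Dorne 0.8107, Galen 0.7317, Eskel 0.7267, Arden 0.4940, Harke 0.1769, Brisco 0.1762, Carrow 0.0427.
Largest remainders: Farrow, Dorne, Galen, Eskel receive the extra seats.
Carrow receives 3.

3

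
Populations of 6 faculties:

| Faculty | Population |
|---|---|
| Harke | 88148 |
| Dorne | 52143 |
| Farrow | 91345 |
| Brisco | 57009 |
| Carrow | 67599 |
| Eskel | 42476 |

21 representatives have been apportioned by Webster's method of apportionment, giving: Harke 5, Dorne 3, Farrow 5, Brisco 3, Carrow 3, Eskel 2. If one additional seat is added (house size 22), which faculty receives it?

Priority for the next seat is population ÷ (current seats + 0.5).
Priorities: Harke 16026.909, Dorne 14898.000, Farrow 16608.182, Brisco 16288.286, Carrow 19314.000, Eskel 16990.400.
Highest priority: Carrow.

Carrow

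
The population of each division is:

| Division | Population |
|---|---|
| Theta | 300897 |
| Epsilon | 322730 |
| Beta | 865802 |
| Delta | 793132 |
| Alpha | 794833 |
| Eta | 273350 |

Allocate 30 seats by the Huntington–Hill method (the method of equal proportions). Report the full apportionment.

Theta 3; Epsilon 3; Beta 8; Delta 7; Alpha 7; Eta 2

With divisor 113646: modified quotas Theta 2.648, Epsilon 2.840, Beta 7.618, Delta 6.979, Alpha 6.994, Eta 2.405.
Geometric-mean thresholds: Theta √(2·3)=2.449, Epsilon √(2·3)=2.449, Beta √(7·8)=7.483, Delta √(6·7)=6.481, Alpha √(6·7)=6.481, Eta √(2·3)=2.449.
Each quota rounded against its threshold gives Theta 3, Epsilon 3, Beta 8, Delta 7, Alpha 7, Eta 2 (total 30).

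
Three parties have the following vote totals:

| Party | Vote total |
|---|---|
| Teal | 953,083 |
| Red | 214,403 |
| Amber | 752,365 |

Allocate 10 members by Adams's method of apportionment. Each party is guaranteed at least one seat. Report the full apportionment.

Standard divisor 1919851/10 ≈ 191985.1; standard quotas: Teal 4.964, Red 1.117, Amber 3.919.
Rounding up gives 5, 2, 4 = 11 seats, so the divisor must be adjusted.
With modified divisor 226300: modified quotas Teal 4.212, Red 0.947, Amber 3.325.
Rounding up: Teal 5, Red 1, Amber 4 (total 10).

Teal 5, Red 1, Amber 4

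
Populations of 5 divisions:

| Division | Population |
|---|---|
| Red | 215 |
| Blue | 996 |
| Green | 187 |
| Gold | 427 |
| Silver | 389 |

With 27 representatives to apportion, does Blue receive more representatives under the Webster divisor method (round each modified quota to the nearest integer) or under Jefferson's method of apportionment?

Webster: Red 3, Blue 12, Green 2, Gold 5, Silver 5.
Jefferson: Red 2, Blue 13, Green 2, Gold 5, Silver 5.
Blue gets 12 under Webster and 13 under Jefferson.

Jefferson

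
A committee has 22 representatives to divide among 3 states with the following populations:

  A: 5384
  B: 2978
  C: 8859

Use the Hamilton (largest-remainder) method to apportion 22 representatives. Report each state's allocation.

Standard divisor: 17221 ÷ 22 ≈ 782.773.
Standard quotas: A 6.8781, B 3.8044, C 11.3175.
Lower quotas: A 6, B 3, C 11 (sum 20, leaving 2 seats).
Remainders in descending order: A 0.8781, B 0.8044, C 0.3175.
Largest remainders: A, B receive the extra seats.

A 7, B 4, C 11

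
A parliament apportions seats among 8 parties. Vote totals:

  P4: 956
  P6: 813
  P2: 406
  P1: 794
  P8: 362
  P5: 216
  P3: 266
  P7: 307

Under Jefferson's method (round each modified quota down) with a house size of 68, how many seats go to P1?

Standard divisor 4120/68 ≈ 60.588; standard quotas: P4 15.779, P6 13.418, P2 6.701, P1 13.105, P8 5.975, P5 3.565, P3 4.390, P7 5.067.
Rounding down gives 15, 13, 6, 13, 5, 3, 4, 5 = 64 seats, so the divisor must be adjusted.
With modified divisor 57: modified quotas P4 16.772, P6 14.263, P2 7.123, P1 13.930, P8 6.351, P5 3.789, P3 4.667, P7 5.386.
Rounding down: P4 16, P6 14, P2 7, P1 13, P8 6, P5 3, P3 4, P7 5 (total 68).
P1 receives 13.

13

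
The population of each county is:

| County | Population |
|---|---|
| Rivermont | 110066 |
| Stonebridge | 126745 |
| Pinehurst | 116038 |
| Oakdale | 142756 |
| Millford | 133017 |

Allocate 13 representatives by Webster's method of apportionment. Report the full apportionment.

Standard divisor 628622/13 ≈ 48355.538; standard quotas: Rivermont 2.276, Stonebridge 2.621, Pinehurst 2.400, Oakdale 2.952, Millford 2.751.
Rounding to the nearest integer gives Rivermont 2, Stonebridge 3, Pinehurst 2, Oakdale 3, Millford 3 — total 13, matching the house size, so no adjustment is needed.

Rivermont: 2, Stonebridge: 3, Pinehurst: 2, Oakdale: 3, Millford: 3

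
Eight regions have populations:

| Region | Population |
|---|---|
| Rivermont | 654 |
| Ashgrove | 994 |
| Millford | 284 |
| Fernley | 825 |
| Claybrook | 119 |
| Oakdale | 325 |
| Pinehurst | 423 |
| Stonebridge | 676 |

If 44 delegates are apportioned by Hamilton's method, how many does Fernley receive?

Standard divisor: 4300 ÷ 44 ≈ 97.727.
Standard quotas: Rivermont 6.692, Ashgrove 10.171, Millford 2.906, Fernley 8.442, Claybrook 1.218, Oakdale 3.326, Pinehurst 4.328, Stonebridge 6.917.
Lower quotas: Rivermont 6, Ashgrove 10, Millford 2, Fernley 8, Claybrook 1, Oakdale 3, Pinehurst 4, Stonebridge 6 (sum 40, leaving 4 seats).
Remainders in descending order: Stonebridge 0.917, Millford 0.906, Rivermont 0.692, Fernley 0.442, Pinehurst 0.328, Oakdale 0.326, Claybrook 0.218, Ashgrove 0.171.
The surplus seats go to Stonebridge, Millford, Rivermont, Fernley.
Fernley receives 9.

9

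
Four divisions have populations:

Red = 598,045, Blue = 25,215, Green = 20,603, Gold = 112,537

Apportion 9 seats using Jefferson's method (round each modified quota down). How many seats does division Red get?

8

Standard divisor 756400/9 ≈ 84044.444; standard quotas: Red 7.116, Blue 0.300, Green 0.245, Gold 1.339.
Rounding down gives 7, 0, 0, 1 = 8 seats, so the divisor must be adjusted.
With modified divisor 70600: modified quotas Red 8.471, Blue 0.357, Green 0.292, Gold 1.594.
Rounding down: Red 8, Blue 0, Green 0, Gold 1 (total 9).
Red receives 8.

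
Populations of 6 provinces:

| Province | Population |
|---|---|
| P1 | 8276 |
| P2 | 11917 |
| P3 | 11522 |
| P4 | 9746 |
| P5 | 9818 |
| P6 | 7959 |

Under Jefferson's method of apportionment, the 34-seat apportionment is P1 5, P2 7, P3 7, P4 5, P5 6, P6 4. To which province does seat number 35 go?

Priority for the next seat is population ÷ (current seats + 1).
Priorities: P1 1379.333, P2 1489.625, P3 1440.250, P4 1624.333, P5 1402.571, P6 1591.800.
Highest priority: P4.

P4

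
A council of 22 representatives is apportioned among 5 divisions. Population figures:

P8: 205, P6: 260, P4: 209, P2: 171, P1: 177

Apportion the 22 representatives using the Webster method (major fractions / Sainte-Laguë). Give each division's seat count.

Standard divisor 1022/22 ≈ 46.455; standard quotas: P8 4.413, P6 5.597, P4 4.499, P2 3.681, P1 3.810.
Rounding to the nearest integer gives P8 4, P6 6, P4 4, P2 4, P1 4 — total 22, matching the house size, so no adjustment is needed.

P8 4; P6 6; P4 4; P2 4; P1 4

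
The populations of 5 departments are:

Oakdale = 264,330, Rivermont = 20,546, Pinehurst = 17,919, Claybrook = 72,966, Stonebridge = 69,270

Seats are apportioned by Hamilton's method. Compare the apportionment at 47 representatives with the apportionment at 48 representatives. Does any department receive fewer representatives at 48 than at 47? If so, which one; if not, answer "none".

none

At 47 seats: Oakdale 28, Rivermont 2, Pinehurst 2, Claybrook 8, Stonebridge 7.
At 48 seats: Oakdale 29, Rivermont 2, Pinehurst 2, Claybrook 8, Stonebridge 7.
No department's allocation decreased.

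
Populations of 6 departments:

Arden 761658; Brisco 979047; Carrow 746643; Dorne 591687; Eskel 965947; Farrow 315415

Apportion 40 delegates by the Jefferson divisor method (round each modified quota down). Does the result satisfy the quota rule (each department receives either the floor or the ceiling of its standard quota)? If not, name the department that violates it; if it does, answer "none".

none

Standard quotas: Arden 6.987, Brisco 8.981, Carrow 6.849, Dorne 5.428, Eskel 8.861, Farrow 2.893.
Jefferson allocation: Arden 7, Brisco 9, Carrow 7, Dorne 5, Eskel 9, Farrow 3.
Every allocation lies between the lower and upper quota.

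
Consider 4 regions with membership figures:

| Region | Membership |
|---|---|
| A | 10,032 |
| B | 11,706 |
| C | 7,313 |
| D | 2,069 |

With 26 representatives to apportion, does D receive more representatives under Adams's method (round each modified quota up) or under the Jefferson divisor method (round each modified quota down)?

Adams

Adams: A 8, B 10, C 6, D 2.
Jefferson: A 9, B 10, C 6, D 1.
D gets 2 under Adams and 1 under Jefferson.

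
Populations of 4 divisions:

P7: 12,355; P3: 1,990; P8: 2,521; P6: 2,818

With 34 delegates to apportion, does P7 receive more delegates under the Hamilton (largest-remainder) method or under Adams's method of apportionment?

Hamilton: P7 21, P3 4, P8 4, P6 5.
Adams: P7 20, P3 4, P8 5, P6 5.
P7 gets 21 under Hamilton and 20 under Adams.

Hamilton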